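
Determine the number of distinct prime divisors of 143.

143 = 11 · 13
143 = 11 · 13, which has 2 distinct prime factors.

2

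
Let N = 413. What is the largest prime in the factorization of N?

413 = 7 · 59
59 is prime.
So 413 = 7 · 59; the largest prime factor is 59.

59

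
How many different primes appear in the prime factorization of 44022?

5

44022 = 2 · 22011
22011 = 3 · 7337
7337 = 11 · 667
667 = 23 · 29
44022 = 2 · 3 · 11 · 23 · 29, which has 5 distinct prime factors.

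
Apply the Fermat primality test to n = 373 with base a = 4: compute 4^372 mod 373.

4^1 ≡ 4 (mod 373)
4^2 ≡ 4^2 = 16 ≡ 16 (mod 373)
4^4 ≡ 16^2 = 256 ≡ 256 (mod 373)
4^8 ≡ 256^2 = 65536 ≡ 261 (mod 373)
4^16 ≡ 261^2 = 68121 ≡ 235 (mod 373)
4^32 ≡ 235^2 = 55225 ≡ 21 (mod 373)
4^64 ≡ 21^2 = 441 ≡ 68 (mod 373)
4^128 ≡ 68^2 = 4624 ≡ 148 (mod 373)
4^256 ≡ 148^2 = 21904 ≡ 270 (mod 373)
372 = 256 + 64 + 32 + 16 + 4 in binary powers of 2.
So 4^372 ≡ 270 · 68 · 21 · 235 · 256 ≡ 1 (mod 373).
Since the result is 1, base 4 gives no evidence that 373 is composite.

1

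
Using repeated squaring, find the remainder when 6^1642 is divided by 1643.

1296

6^1 ≡ 6 (mod 1643)
6^2 ≡ 6^2 = 36 ≡ 36 (mod 1643)
6^4 ≡ 36^2 = 1296 ≡ 1296 (mod 1643)
6^8 ≡ 1296^2 = 1679616 ≡ 470 (mod 1643)
6^16 ≡ 470^2 = 220900 ≡ 738 (mod 1643)
6^32 ≡ 738^2 = 544644 ≡ 811 (mod 1643)
6^64 ≡ 811^2 = 657721 ≡ 521 (mod 1643)
6^128 ≡ 521^2 = 271441 ≡ 346 (mod 1643)
6^256 ≡ 346^2 = 119716 ≡ 1420 (mod 1643)
6^512 ≡ 1420^2 = 2016400 ≡ 439 (mod 1643)
6^1024 ≡ 439^2 = 192721 ≡ 490 (mod 1643)
1642 = 1024 + 512 + 64 + 32 + 8 + 2 in binary powers of 2.
So 6^1642 ≡ 490 · 439 · 521 · 811 · 470 · 36 ≡ 1296 (mod 1643).
Since 1296 ≠ 1, base 6 is a Fermat witness: 1643 is composite.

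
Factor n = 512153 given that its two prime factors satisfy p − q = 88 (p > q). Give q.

673

Since p = q + 88, we have 512153 = q(q + 88), so q² + 88q − 512153 = 0.
Discriminant: 88² + 4·512153 = 7744 + 2048612 = 2056356; √2056356 = 1434.
q = (−88 + 1434)/2 = 673, and p = q + 88 = 761.
Check: 673 · 761 = 512153.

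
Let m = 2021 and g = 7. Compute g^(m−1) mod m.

7^1 ≡ 7 (mod 2021)
7^2 ≡ 7^2 = 49 ≡ 49 (mod 2021)
7^4 ≡ 49^2 = 2401 ≡ 380 (mod 2021)
7^8 ≡ 380^2 = 144400 ≡ 909 (mod 2021)
7^16 ≡ 909^2 = 826281 ≡ 1713 (mod 2021)
7^32 ≡ 1713^2 = 2934369 ≡ 1898 (mod 2021)
7^64 ≡ 1898^2 = 3602404 ≡ 982 (mod 2021)
7^128 ≡ 982^2 = 964324 ≡ 307 (mod 2021)
7^256 ≡ 307^2 = 94249 ≡ 1283 (mod 2021)
7^512 ≡ 1283^2 = 1646089 ≡ 995 (mod 2021)
7^1024 ≡ 995^2 = 990025 ≡ 1756 (mod 2021)
2020 = 1024 + 512 + 256 + 128 + 64 + 32 + 4 in binary powers of 2.
So 7^2020 ≡ 1756 · 995 · 1283 · 307 · 982 · 1898 · 380 ≡ 294 (mod 2021).
Since 294 ≠ 1, base 7 is a Fermat witness: 2021 is composite.

294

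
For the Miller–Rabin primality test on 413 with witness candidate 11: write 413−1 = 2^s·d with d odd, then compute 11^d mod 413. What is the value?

413 − 1 = 412 = 2^2 · 103, so d = 103.
11^1 ≡ 11 (mod 413)
11^2 ≡ 11^2 = 121 ≡ 121 (mod 413)
11^4 ≡ 121^2 = 14641 ≡ 186 (mod 413)
11^8 ≡ 186^2 = 34596 ≡ 317 (mod 413)
11^16 ≡ 317^2 = 100489 ≡ 130 (mod 413)
11^32 ≡ 130^2 = 16900 ≡ 380 (mod 413)
11^64 ≡ 380^2 = 144400 ≡ 263 (mod 413)
103 = 64 + 32 + 4 + 2 + 1 in binary powers of 2.
So 11^103 ≡ 263 · 380 · 186 · 121 · 11 ≡ 165 (mod 413).
Squaring chain: 165 → 380; never reaches −1, so base 11 is a Miller–Rabin witness that 413 is composite.

165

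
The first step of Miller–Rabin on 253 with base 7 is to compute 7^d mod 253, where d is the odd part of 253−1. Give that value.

253 − 1 = 252 = 2^2 · 63, so d = 63.
7^1 ≡ 7 (mod 253)
7^2 ≡ 7^2 = 49 ≡ 49 (mod 253)
7^4 ≡ 49^2 = 2401 ≡ 124 (mod 253)
7^8 ≡ 124^2 = 15376 ≡ 196 (mod 253)
7^16 ≡ 196^2 = 38416 ≡ 213 (mod 253)
7^32 ≡ 213^2 = 45369 ≡ 82 (mod 253)
63 = 32 + 16 + 8 + 4 + 2 + 1 in binary powers of 2.
So 7^63 ≡ 82 · 213 · 196 · 124 · 49 · 7 ≡ 57 (mod 253).
Squaring chain: 57 → 213; never reaches −1, so base 7 is a Miller–Rabin witness that 253 is composite.

57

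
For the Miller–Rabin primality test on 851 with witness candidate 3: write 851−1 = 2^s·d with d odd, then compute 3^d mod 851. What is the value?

324

851 − 1 = 850 = 2^1 · 425, so d = 425.
3^1 ≡ 3 (mod 851)
3^2 ≡ 3^2 = 9 ≡ 9 (mod 851)
3^4 ≡ 9^2 = 81 ≡ 81 (mod 851)
3^8 ≡ 81^2 = 6561 ≡ 604 (mod 851)
3^16 ≡ 604^2 = 364816 ≡ 588 (mod 851)
3^32 ≡ 588^2 = 345744 ≡ 238 (mod 851)
3^64 ≡ 238^2 = 56644 ≡ 478 (mod 851)
3^128 ≡ 478^2 = 228484 ≡ 416 (mod 851)
3^256 ≡ 416^2 = 173056 ≡ 303 (mod 851)
425 = 256 + 128 + 32 + 8 + 1 in binary powers of 2.
So 3^425 ≡ 303 · 416 · 238 · 604 · 3 ≡ 324 (mod 851).
Squaring chain: 324; never reaches −1, so base 3 is a Miller–Rabin witness that 851 is composite.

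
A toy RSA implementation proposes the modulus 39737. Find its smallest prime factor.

79

39737 is odd.
Digit sum 29, not divisible by 3.
Ends in 7: not divisible by 5.
7: 39737 = 7·5676 + 5
11: 39737 = 11·3612 + 5
13: 39737 = 13·3056 + 9
17: 39737 = 17·2337 + 8
19: 39737 = 19·2091 + 8
23: 39737 = 23·1727 + 16
29: 39737 = 29·1370 + 7
31: 39737 = 31·1281 + 26
37: 39737 = 37·1073 + 36
41: 39737 = 41·969 + 8
43: 39737 = 43·924 + 5
47: 39737 = 47·845 + 22
53: 39737 = 53·749 + 40
59: 39737 = 59·673 + 30
61: 39737 = 61·651 + 26
67: 39737 = 67·593 + 6
71: 39737 = 71·559 + 48
73: 39737 = 73·544 + 25
79: 39737 = 79·503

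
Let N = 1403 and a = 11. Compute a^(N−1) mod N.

731

11^1 ≡ 11 (mod 1403)
11^2 ≡ 11^2 = 121 ≡ 121 (mod 1403)
11^4 ≡ 121^2 = 14641 ≡ 611 (mod 1403)
11^8 ≡ 611^2 = 373321 ≡ 123 (mod 1403)
11^16 ≡ 123^2 = 15129 ≡ 1099 (mod 1403)
11^32 ≡ 1099^2 = 1207801 ≡ 1221 (mod 1403)
11^64 ≡ 1221^2 = 1490841 ≡ 855 (mod 1403)
11^128 ≡ 855^2 = 731025 ≡ 62 (mod 1403)
11^256 ≡ 62^2 = 3844 ≡ 1038 (mod 1403)
11^512 ≡ 1038^2 = 1077444 ≡ 1343 (mod 1403)
11^1024 ≡ 1343^2 = 1803649 ≡ 794 (mod 1403)
1402 = 1024 + 256 + 64 + 32 + 16 + 8 + 2 in binary powers of 2.
So 11^1402 ≡ 794 · 1038 · 855 · 1221 · 1099 · 123 · 121 ≡ 731 (mod 1403).
Since 731 ≠ 1, base 11 is a Fermat witness: 1403 is composite.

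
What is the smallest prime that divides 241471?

241471 is odd.
Digit sum 19, not divisible by 3.
Ends in 1: not divisible by 5.
7: 241471 = 7·34495 + 6
11: 241471 = 11·21951 + 10
13: 241471 = 13·18574 + 9
17: 241471 = 17·14204 + 3
19: 241471 = 19·12709

19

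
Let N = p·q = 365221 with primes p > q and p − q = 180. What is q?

Since p = q + 180, we have 365221 = q(q + 180), so q² + 180q − 365221 = 0.
Discriminant: 180² + 4·365221 = 32400 + 1460884 = 1493284; √1493284 = 1222.
q = (−180 + 1222)/2 = 521, and p = q + 180 = 701.
Check: 521 · 701 = 365221.

521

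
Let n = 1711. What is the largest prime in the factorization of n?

1711 = 29 · 59
59 is prime.
So 1711 = 29 · 59; the largest prime factor is 59.

59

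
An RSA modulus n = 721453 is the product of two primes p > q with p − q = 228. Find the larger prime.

971

Since p = q + 228, we have 721453 = q(q + 228), so q² + 228q − 721453 = 0.
Discriminant: 228² + 4·721453 = 51984 + 2885812 = 2937796; √2937796 = 1714.
q = (−228 + 1714)/2 = 743, and p = q + 228 = 971.
Check: 743 · 971 = 721453.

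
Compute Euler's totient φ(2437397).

Factor: 2437397 = 73 · 173 · 193.
φ(2437397) = (73−1) · (173−1) · (193−1) = 72 · 172 · 192 = 2377728.

2377728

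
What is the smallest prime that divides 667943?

667943 is odd.
Digit sum 35, not divisible by 3.
Ends in 3: not divisible by 5.
7: 667943 = 7·95420 + 3
11: 667943 = 11·60722 + 1
13: 667943 = 13·51380 + 3
17: 667943 = 17·39290 + 13
19: 667943 = 19·35154 + 17
23: 667943 = 23·29041

23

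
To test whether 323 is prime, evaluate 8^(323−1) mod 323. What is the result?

30

8^1 ≡ 8 (mod 323)
8^2 ≡ 8^2 = 64 ≡ 64 (mod 323)
8^4 ≡ 64^2 = 4096 ≡ 220 (mod 323)
8^8 ≡ 220^2 = 48400 ≡ 273 (mod 323)
8^16 ≡ 273^2 = 74529 ≡ 239 (mod 323)
8^32 ≡ 239^2 = 57121 ≡ 273 (mod 323)
8^64 ≡ 273^2 = 74529 ≡ 239 (mod 323)
8^128 ≡ 239^2 = 57121 ≡ 273 (mod 323)
8^256 ≡ 273^2 = 74529 ≡ 239 (mod 323)
322 = 256 + 64 + 2 in binary powers of 2.
So 8^322 ≡ 239 · 239 · 64 ≡ 30 (mod 323).
Since 30 ≠ 1, base 8 is a Fermat witness: 323 is composite.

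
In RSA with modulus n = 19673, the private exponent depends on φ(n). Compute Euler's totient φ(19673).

Factor: 19673 = 103 · 191.
φ(19673) = (103−1) · (191−1) = 102 · 190 = 19380.

19380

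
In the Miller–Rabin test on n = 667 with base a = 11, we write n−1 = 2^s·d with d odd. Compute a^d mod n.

667 − 1 = 666 = 2^1 · 333, so d = 333.
11^1 ≡ 11 (mod 667)
11^2 ≡ 11^2 = 121 ≡ 121 (mod 667)
11^4 ≡ 121^2 = 14641 ≡ 634 (mod 667)
11^8 ≡ 634^2 = 401956 ≡ 422 (mod 667)
11^16 ≡ 422^2 = 178084 ≡ 662 (mod 667)
11^32 ≡ 662^2 = 438244 ≡ 25 (mod 667)
11^64 ≡ 25^2 = 625 ≡ 625 (mod 667)
11^128 ≡ 625^2 = 390625 ≡ 430 (mod 667)
11^256 ≡ 430^2 = 184900 ≡ 141 (mod 667)
333 = 256 + 64 + 8 + 4 + 1 in binary powers of 2.
So 11^333 ≡ 141 · 625 · 422 · 634 · 11 ≡ 135 (mod 667).
Squaring chain: 135; never reaches −1, so base 11 is a Miller–Rabin witness that 667 is composite.

135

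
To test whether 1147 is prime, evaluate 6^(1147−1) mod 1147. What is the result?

6^1 ≡ 6 (mod 1147)
6^2 ≡ 6^2 = 36 ≡ 36 (mod 1147)
6^4 ≡ 36^2 = 1296 ≡ 149 (mod 1147)
6^8 ≡ 149^2 = 22201 ≡ 408 (mod 1147)
6^16 ≡ 408^2 = 166464 ≡ 149 (mod 1147)
6^32 ≡ 149^2 = 22201 ≡ 408 (mod 1147)
6^64 ≡ 408^2 = 166464 ≡ 149 (mod 1147)
6^128 ≡ 149^2 = 22201 ≡ 408 (mod 1147)
6^256 ≡ 408^2 = 166464 ≡ 149 (mod 1147)
6^512 ≡ 149^2 = 22201 ≡ 408 (mod 1147)
6^1024 ≡ 408^2 = 166464 ≡ 149 (mod 1147)
1146 = 1024 + 64 + 32 + 16 + 8 + 2 in binary powers of 2.
So 6^1146 ≡ 149 · 149 · 408 · 149 · 408 · 36 ≡ 776 (mod 1147).
Since 776 ≠ 1, base 6 is a Fermat witness: 1147 is composite.

776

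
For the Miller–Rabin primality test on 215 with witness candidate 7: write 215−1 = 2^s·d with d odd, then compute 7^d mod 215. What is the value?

123

215 − 1 = 214 = 2^1 · 107, so d = 107.
7^1 ≡ 7 (mod 215)
7^2 ≡ 7^2 = 49 ≡ 49 (mod 215)
7^4 ≡ 49^2 = 2401 ≡ 36 (mod 215)
7^8 ≡ 36^2 = 1296 ≡ 6 (mod 215)
7^16 ≡ 6^2 = 36 ≡ 36 (mod 215)
7^32 ≡ 36^2 = 1296 ≡ 6 (mod 215)
7^64 ≡ 6^2 = 36 ≡ 36 (mod 215)
107 = 64 + 32 + 8 + 2 + 1 in binary powers of 2.
So 7^107 ≡ 36 · 6 · 6 · 49 · 7 ≡ 123 (mod 215).
Squaring chain: 123; never reaches −1, so base 7 is a Miller–Rabin witness that 215 is composite.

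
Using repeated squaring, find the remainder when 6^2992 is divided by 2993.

6^1 ≡ 6 (mod 2993)
6^2 ≡ 6^2 = 36 ≡ 36 (mod 2993)
6^4 ≡ 36^2 = 1296 ≡ 1296 (mod 2993)
6^8 ≡ 1296^2 = 1679616 ≡ 543 (mod 2993)
6^16 ≡ 543^2 = 294849 ≡ 1535 (mod 2993)
6^32 ≡ 1535^2 = 2356225 ≡ 734 (mod 2993)
6^64 ≡ 734^2 = 538756 ≡ 16 (mod 2993)
6^128 ≡ 16^2 = 256 ≡ 256 (mod 2993)
6^256 ≡ 256^2 = 65536 ≡ 2683 (mod 2993)
6^512 ≡ 2683^2 = 7198489 ≡ 324 (mod 2993)
6^1024 ≡ 324^2 = 104976 ≡ 221 (mod 2993)
6^2048 ≡ 221^2 = 48841 ≡ 953 (mod 2993)
2992 = 2048 + 512 + 256 + 128 + 32 + 16 in binary powers of 2.
So 6^2992 ≡ 953 · 324 · 2683 · 256 · 734 · 1535 ≡ 201 (mod 2993).
Since 201 ≠ 1, base 6 is a Fermat witness: 2993 is composite.

201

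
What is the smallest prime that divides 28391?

28391 is odd.
Digit sum 23, not divisible by 3.
Ends in 1: not divisible by 5.
7: 28391 = 7·4055 + 6
11: 28391 = 11·2581

11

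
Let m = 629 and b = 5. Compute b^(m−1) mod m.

404

5^1 ≡ 5 (mod 629)
5^2 ≡ 5^2 = 25 ≡ 25 (mod 629)
5^4 ≡ 25^2 = 625 ≡ 625 (mod 629)
5^8 ≡ 625^2 = 390625 ≡ 16 (mod 629)
5^16 ≡ 16^2 = 256 ≡ 256 (mod 629)
5^32 ≡ 256^2 = 65536 ≡ 120 (mod 629)
5^64 ≡ 120^2 = 14400 ≡ 562 (mod 629)
5^128 ≡ 562^2 = 315844 ≡ 86 (mod 629)
5^256 ≡ 86^2 = 7396 ≡ 477 (mod 629)
5^512 ≡ 477^2 = 227529 ≡ 460 (mod 629)
628 = 512 + 64 + 32 + 16 + 4 in binary powers of 2.
So 5^628 ≡ 460 · 562 · 120 · 256 · 625 ≡ 404 (mod 629).
Since 404 ≠ 1, base 5 is a Fermat witness: 629 is composite.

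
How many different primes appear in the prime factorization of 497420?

6

497420 = 2^2 · 124355
124355 = 5 · 24871
24871 = 7 · 3553
3553 = 11 · 323
323 = 17 · 19
497420 = 2^2 · 5 · 7 · 11 · 17 · 19, which has 6 distinct prime factors.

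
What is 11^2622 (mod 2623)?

365

11^1 ≡ 11 (mod 2623)
11^2 ≡ 11^2 = 121 ≡ 121 (mod 2623)
11^4 ≡ 121^2 = 14641 ≡ 1526 (mod 2623)
11^8 ≡ 1526^2 = 2328676 ≡ 2075 (mod 2623)
11^16 ≡ 2075^2 = 4305625 ≡ 1282 (mod 2623)
11^32 ≡ 1282^2 = 1643524 ≡ 1526 (mod 2623)
11^64 ≡ 1526^2 = 2328676 ≡ 2075 (mod 2623)
11^128 ≡ 2075^2 = 4305625 ≡ 1282 (mod 2623)
11^256 ≡ 1282^2 = 1643524 ≡ 1526 (mod 2623)
11^512 ≡ 1526^2 = 2328676 ≡ 2075 (mod 2623)
11^1024 ≡ 2075^2 = 4305625 ≡ 1282 (mod 2623)
11^2048 ≡ 1282^2 = 1643524 ≡ 1526 (mod 2623)
2622 = 2048 + 512 + 32 + 16 + 8 + 4 + 2 in binary powers of 2.
So 11^2622 ≡ 1526 · 2075 · 1526 · 1282 · 2075 · 1526 · 121 ≡ 365 (mod 2623).
Since 365 ≠ 1, base 11 is a Fermat witness: 2623 is composite.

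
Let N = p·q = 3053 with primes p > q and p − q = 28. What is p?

71

Since p = q + 28, we have 3053 = q(q + 28), so q² + 28q − 3053 = 0.
Discriminant: 28² + 4·3053 = 784 + 12212 = 12996; √12996 = 114.
q = (−28 + 114)/2 = 43, and p = q + 28 = 71.
Check: 43 · 71 = 3053.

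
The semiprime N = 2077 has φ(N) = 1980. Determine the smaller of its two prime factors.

31

φ(n) = (p−1)(q−1) = n − (p+q) + 1, so p + q = 2077 − 1980 + 1 = 98.
p and q are the roots of t² − 98t + 2077 = 0.
Discriminant: 98² − 4·2077 = 9604 − 8308 = 1296; √1296 = 36.
q = (98 − 36)/2 = 31, p = (98 + 36)/2 = 67.
Check: 31 · 67 = 2077.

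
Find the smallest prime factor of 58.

2

58 is even: 2 divides it.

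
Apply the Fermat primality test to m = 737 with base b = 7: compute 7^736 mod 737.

7^1 ≡ 7 (mod 737)
7^2 ≡ 7^2 = 49 ≡ 49 (mod 737)
7^4 ≡ 49^2 = 2401 ≡ 190 (mod 737)
7^8 ≡ 190^2 = 36100 ≡ 724 (mod 737)
7^16 ≡ 724^2 = 524176 ≡ 169 (mod 737)
7^32 ≡ 169^2 = 28561 ≡ 555 (mod 737)
7^64 ≡ 555^2 = 308025 ≡ 696 (mod 737)
7^128 ≡ 696^2 = 484416 ≡ 207 (mod 737)
7^256 ≡ 207^2 = 42849 ≡ 103 (mod 737)
7^512 ≡ 103^2 = 10609 ≡ 291 (mod 737)
736 = 512 + 128 + 64 + 32 in binary powers of 2.
So 7^736 ≡ 291 · 207 · 696 · 555 ≡ 301 (mod 737).
Since 301 ≠ 1, base 7 is a Fermat witness: 737 is composite.

301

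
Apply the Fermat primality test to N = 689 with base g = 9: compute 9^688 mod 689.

100

9^1 ≡ 9 (mod 689)
9^2 ≡ 9^2 = 81 ≡ 81 (mod 689)
9^4 ≡ 81^2 = 6561 ≡ 360 (mod 689)
9^8 ≡ 360^2 = 129600 ≡ 68 (mod 689)
9^16 ≡ 68^2 = 4624 ≡ 490 (mod 689)
9^32 ≡ 490^2 = 240100 ≡ 328 (mod 689)
9^64 ≡ 328^2 = 107584 ≡ 100 (mod 689)
9^128 ≡ 100^2 = 10000 ≡ 354 (mod 689)
9^256 ≡ 354^2 = 125316 ≡ 607 (mod 689)
9^512 ≡ 607^2 = 368449 ≡ 523 (mod 689)
688 = 512 + 128 + 32 + 16 in binary powers of 2.
So 9^688 ≡ 523 · 354 · 328 · 490 ≡ 100 (mod 689).
Since 100 ≠ 1, base 9 is a Fermat witness: 689 is composite.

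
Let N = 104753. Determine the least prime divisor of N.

11

104753 is odd.
Digit sum 20, not divisible by 3.
Ends in 3: not divisible by 5.
7: 104753 = 7·14964 + 5
11: 104753 = 11·9523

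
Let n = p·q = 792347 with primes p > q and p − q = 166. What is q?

Since p = q + 166, we have 792347 = q(q + 166), so q² + 166q − 792347 = 0.
Discriminant: 166² + 4·792347 = 27556 + 3169388 = 3196944; √3196944 = 1788.
q = (−166 + 1788)/2 = 811, and p = q + 166 = 977.
Check: 811 · 977 = 792347.

811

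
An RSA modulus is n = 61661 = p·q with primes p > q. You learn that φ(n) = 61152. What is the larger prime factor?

φ(n) = (p−1)(q−1) = n − (p+q) + 1, so p + q = 61661 − 61152 + 1 = 510.
p and q are the roots of t² − 510t + 61661 = 0.
Discriminant: 510² − 4·61661 = 260100 − 246644 = 13456; √13456 = 116.
q = (510 − 116)/2 = 197, p = (510 + 116)/2 = 313.
Check: 197 · 313 = 61661.

313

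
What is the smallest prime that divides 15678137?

15678137 is odd.
Digit sum 38, not divisible by 3.
Ends in 7: not divisible by 5.
7: 15678137 = 7·2239733 + 6
11: 15678137 = 11·1425285 + 2
13: 15678137 = 13·1206010 + 7
17: 15678137 = 17·922243 + 6
19: 15678137 = 19·825165 + 2
23: 15678137 = 23·681658 + 3
29: 15678137 = 29·540625 + 12
31: 15678137 = 31·505746 + 11
37: 15678137 = 37·423733 + 16
41: 15678137 = 41·382393 + 24
43: 15678137 = 43·364607 + 36
47: 15678137 = 47·333577 + 18
53: 15678137 = 53·295813 + 48
59: 15678137 = 59·265731 + 8
61: 15678137 = 61·257018 + 39
67: 15678137 = 67·234002 + 3
71: 15678137 = 71·220818 + 59
73: 15678137 = 73·214769

73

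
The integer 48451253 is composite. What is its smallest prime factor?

79

48451253 is odd.
Digit sum 32, not divisible by 3.
Ends in 3: not divisible by 5.
7: 48451253 = 7·6921607 + 4
11: 48451253 = 11·4404659 + 4
13: 48451253 = 13·3727019 + 6
17: 48451253 = 17·2850073 + 12
19: 48451253 = 19·2550065 + 18
23: 48451253 = 23·2106576 + 5
29: 48451253 = 29·1670732 + 25
31: 48451253 = 31·1562943 + 20
37: 48451253 = 37·1309493 + 12
41: 48451253 = 41·1181737 + 36
43: 48451253 = 43·1126773 + 14
47: 48451253 = 47·1030877 + 34
53: 48451253 = 53·914174 + 31
59: 48451253 = 59·821207 + 40
61: 48451253 = 61·794282 + 51
67: 48451253 = 67·723153 + 2
71: 48451253 = 71·682412 + 1
73: 48451253 = 73·663715 + 58
79: 48451253 = 79·613307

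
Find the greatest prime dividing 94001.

94001 = 23 · 4087
4087 = 61 · 67
67 is prime.
So 94001 = 23 · 61 · 67; the largest prime factor is 67.

67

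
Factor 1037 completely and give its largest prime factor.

1037 = 17 · 61
61 is prime.
So 1037 = 17 · 61; the largest prime factor is 61.

61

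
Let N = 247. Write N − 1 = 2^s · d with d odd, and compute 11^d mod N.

96

247 − 1 = 246 = 2^1 · 123, so d = 123.
11^1 ≡ 11 (mod 247)
11^2 ≡ 11^2 = 121 ≡ 121 (mod 247)
11^4 ≡ 121^2 = 14641 ≡ 68 (mod 247)
11^8 ≡ 68^2 = 4624 ≡ 178 (mod 247)
11^16 ≡ 178^2 = 31684 ≡ 68 (mod 247)
11^32 ≡ 68^2 = 4624 ≡ 178 (mod 247)
11^64 ≡ 178^2 = 31684 ≡ 68 (mod 247)
123 = 64 + 32 + 16 + 8 + 2 + 1 in binary powers of 2.
So 11^123 ≡ 68 · 178 · 68 · 178 · 121 · 11 ≡ 96 (mod 247).
Squaring chain: 96; never reaches −1, so base 11 is a Miller–Rabin witness that 247 is composite.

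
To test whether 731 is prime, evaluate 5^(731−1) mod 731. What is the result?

298

5^1 ≡ 5 (mod 731)
5^2 ≡ 5^2 = 25 ≡ 25 (mod 731)
5^4 ≡ 25^2 = 625 ≡ 625 (mod 731)
5^8 ≡ 625^2 = 390625 ≡ 271 (mod 731)
5^16 ≡ 271^2 = 73441 ≡ 341 (mod 731)
5^32 ≡ 341^2 = 116281 ≡ 52 (mod 731)
5^64 ≡ 52^2 = 2704 ≡ 511 (mod 731)
5^128 ≡ 511^2 = 261121 ≡ 154 (mod 731)
5^256 ≡ 154^2 = 23716 ≡ 324 (mod 731)
5^512 ≡ 324^2 = 104976 ≡ 443 (mod 731)
730 = 512 + 128 + 64 + 16 + 8 + 2 in binary powers of 2.
So 5^730 ≡ 443 · 154 · 511 · 341 · 271 · 25 ≡ 298 (mod 731).
Since 298 ≠ 1, base 5 is a Fermat witness: 731 is composite.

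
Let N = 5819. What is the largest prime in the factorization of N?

23

5819 = 11 · 529
529 = 23 · 23
23 = 23 · 1
So 5819 = 11 · 23^2; the largest prime factor is 23.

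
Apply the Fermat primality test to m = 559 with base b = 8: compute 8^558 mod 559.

8^1 ≡ 8 (mod 559)
8^2 ≡ 8^2 = 64 ≡ 64 (mod 559)
8^4 ≡ 64^2 = 4096 ≡ 183 (mod 559)
8^8 ≡ 183^2 = 33489 ≡ 508 (mod 559)
8^16 ≡ 508^2 = 258064 ≡ 365 (mod 559)
8^32 ≡ 365^2 = 133225 ≡ 183 (mod 559)
8^64 ≡ 183^2 = 33489 ≡ 508 (mod 559)
8^128 ≡ 508^2 = 258064 ≡ 365 (mod 559)
8^256 ≡ 365^2 = 133225 ≡ 183 (mod 559)
8^512 ≡ 183^2 = 33489 ≡ 508 (mod 559)
558 = 512 + 32 + 8 + 4 + 2 in binary powers of 2.
So 8^558 ≡ 508 · 183 · 508 · 183 · 64 ≡ 428 (mod 559).
Since 428 ≠ 1, base 8 is a Fermat witness: 559 is composite.

428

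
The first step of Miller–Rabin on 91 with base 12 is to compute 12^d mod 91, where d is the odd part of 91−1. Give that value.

91 − 1 = 90 = 2^1 · 45, so d = 45.
12^1 ≡ 12 (mod 91)
12^2 ≡ 12^2 = 144 ≡ 53 (mod 91)
12^4 ≡ 53^2 = 2809 ≡ 79 (mod 91)
12^8 ≡ 79^2 = 6241 ≡ 53 (mod 91)
12^16 ≡ 53^2 = 2809 ≡ 79 (mod 91)
12^32 ≡ 79^2 = 6241 ≡ 53 (mod 91)
45 = 32 + 8 + 4 + 1 in binary powers of 2.
So 12^45 ≡ 53 · 53 · 79 · 12 ≡ 90 (mod 91).
Since 12^d ≡ 90 (mod 91), base 12 does not prove 91 composite.

90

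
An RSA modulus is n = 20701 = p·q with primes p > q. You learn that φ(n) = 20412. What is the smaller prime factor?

127

φ(n) = (p−1)(q−1) = n − (p+q) + 1, so p + q = 20701 − 20412 + 1 = 290.
p and q are the roots of t² − 290t + 20701 = 0.
Discriminant: 290² − 4·20701 = 84100 − 82804 = 1296; √1296 = 36.
q = (290 − 36)/2 = 127, p = (290 + 36)/2 = 163.
Check: 127 · 163 = 20701.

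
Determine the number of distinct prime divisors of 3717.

3

3717 = 3^2 · 413
413 = 7 · 59
3717 = 3^2 · 7 · 59, which has 3 distinct prime factors.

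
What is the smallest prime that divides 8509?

8509 is odd.
Digit sum 22, not divisible by 3.
Ends in 9: not divisible by 5.
7: 8509 = 7·1215 + 4
11: 8509 = 11·773 + 6
13: 8509 = 13·654 + 7
17: 8509 = 17·500 + 9
19: 8509 = 19·447 + 16
23: 8509 = 23·369 + 22
29: 8509 = 29·293 + 12
31: 8509 = 31·274 + 15
37: 8509 = 37·229 + 36
41: 8509 = 41·207 + 22
43: 8509 = 43·197 + 38
47: 8509 = 47·181 + 2
53: 8509 = 53·160 + 29
59: 8509 = 59·144 + 13
61: 8509 = 61·139 + 30
67: 8509 = 67·127

67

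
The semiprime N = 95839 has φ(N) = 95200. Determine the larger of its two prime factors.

401

φ(n) = (p−1)(q−1) = n − (p+q) + 1, so p + q = 95839 − 95200 + 1 = 640.
p and q are the roots of t² − 640t + 95839 = 0.
Discriminant: 640² − 4·95839 = 409600 − 383356 = 26244; √26244 = 162.
q = (640 − 162)/2 = 239, p = (640 + 162)/2 = 401.
Check: 239 · 401 = 95839.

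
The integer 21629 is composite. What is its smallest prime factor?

43

21629 is odd.
Digit sum 20, not divisible by 3.
Ends in 9: not divisible by 5.
7: 21629 = 7·3089 + 6
11: 21629 = 11·1966 + 3
13: 21629 = 13·1663 + 10
17: 21629 = 17·1272 + 5
19: 21629 = 19·1138 + 7
23: 21629 = 23·940 + 9
29: 21629 = 29·745 + 24
31: 21629 = 31·697 + 22
37: 21629 = 37·584 + 21
41: 21629 = 41·527 + 22
43: 21629 = 43·503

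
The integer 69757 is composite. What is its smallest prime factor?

79

69757 is odd.
Digit sum 34, not divisible by 3.
Ends in 7: not divisible by 5.
7: 69757 = 7·9965 + 2
11: 69757 = 11·6341 + 6
13: 69757 = 13·5365 + 12
17: 69757 = 17·4103 + 6
19: 69757 = 19·3671 + 8
23: 69757 = 23·3032 + 21
29: 69757 = 29·2405 + 12
31: 69757 = 31·2250 + 7
37: 69757 = 37·1885 + 12
41: 69757 = 41·1701 + 16
43: 69757 = 43·1622 + 11
47: 69757 = 47·1484 + 9
53: 69757 = 53·1316 + 9
59: 69757 = 59·1182 + 19
61: 69757 = 61·1143 + 34
67: 69757 = 67·1041 + 10
71: 69757 = 71·982 + 35
73: 69757 = 73·955 + 42
79: 69757 = 79·883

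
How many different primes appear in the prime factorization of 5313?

4

5313 = 3 · 1771
1771 = 7 · 253
253 = 11 · 23
5313 = 3 · 7 · 11 · 23, which has 4 distinct prime factors.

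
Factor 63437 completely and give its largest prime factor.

79

63437 = 11 · 5767
5767 = 73 · 79
79 is prime.
So 63437 = 11 · 73 · 79; the largest prime factor is 79.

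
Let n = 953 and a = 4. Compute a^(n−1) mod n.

4^1 ≡ 4 (mod 953)
4^2 ≡ 4^2 = 16 ≡ 16 (mod 953)
4^4 ≡ 16^2 = 256 ≡ 256 (mod 953)
4^8 ≡ 256^2 = 65536 ≡ 732 (mod 953)
4^16 ≡ 732^2 = 535824 ≡ 238 (mod 953)
4^32 ≡ 238^2 = 56644 ≡ 417 (mod 953)
4^64 ≡ 417^2 = 173889 ≡ 443 (mod 953)
4^128 ≡ 443^2 = 196249 ≡ 884 (mod 953)
4^256 ≡ 884^2 = 781456 ≡ 949 (mod 953)
4^512 ≡ 949^2 = 900601 ≡ 16 (mod 953)
952 = 512 + 256 + 128 + 32 + 16 + 8 in binary powers of 2.
So 4^952 ≡ 16 · 949 · 884 · 417 · 238 · 732 ≡ 1 (mod 953).
Since the result is 1, base 4 gives no evidence that 953 is composite.

1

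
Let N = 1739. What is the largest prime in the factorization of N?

1739 = 37 · 47
47 is prime.
So 1739 = 37 · 47; the largest prime factor is 47.

47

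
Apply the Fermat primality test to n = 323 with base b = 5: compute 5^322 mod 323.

263

5^1 ≡ 5 (mod 323)
5^2 ≡ 5^2 = 25 ≡ 25 (mod 323)
5^4 ≡ 25^2 = 625 ≡ 302 (mod 323)
5^8 ≡ 302^2 = 91204 ≡ 118 (mod 323)
5^16 ≡ 118^2 = 13924 ≡ 35 (mod 323)
5^32 ≡ 35^2 = 1225 ≡ 256 (mod 323)
5^64 ≡ 256^2 = 65536 ≡ 290 (mod 323)
5^128 ≡ 290^2 = 84100 ≡ 120 (mod 323)
5^256 ≡ 120^2 = 14400 ≡ 188 (mod 323)
322 = 256 + 64 + 2 in binary powers of 2.
So 5^322 ≡ 188 · 290 · 25 ≡ 263 (mod 323).
Since 263 ≠ 1, base 5 is a Fermat witness: 323 is composite.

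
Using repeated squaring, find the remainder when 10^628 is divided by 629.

10^1 ≡ 10 (mod 629)
10^2 ≡ 10^2 = 100 ≡ 100 (mod 629)
10^4 ≡ 100^2 = 10000 ≡ 565 (mod 629)
10^8 ≡ 565^2 = 319225 ≡ 322 (mod 629)
10^16 ≡ 322^2 = 103684 ≡ 528 (mod 629)
10^32 ≡ 528^2 = 278784 ≡ 137 (mod 629)
10^64 ≡ 137^2 = 18769 ≡ 528 (mod 629)
10^128 ≡ 528^2 = 278784 ≡ 137 (mod 629)
10^256 ≡ 137^2 = 18769 ≡ 528 (mod 629)
10^512 ≡ 528^2 = 278784 ≡ 137 (mod 629)
628 = 512 + 64 + 32 + 16 + 4 in binary powers of 2.
So 10^628 ≡ 137 · 528 · 137 · 528 · 565 ≡ 565 (mod 629).
Since 565 ≠ 1, base 10 is a Fermat witness: 629 is composite.

565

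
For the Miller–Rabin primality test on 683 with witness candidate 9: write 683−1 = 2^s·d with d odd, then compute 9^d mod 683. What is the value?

683 − 1 = 682 = 2^1 · 341, so d = 341.
9^1 ≡ 9 (mod 683)
9^2 ≡ 9^2 = 81 ≡ 81 (mod 683)
9^4 ≡ 81^2 = 6561 ≡ 414 (mod 683)
9^8 ≡ 414^2 = 171396 ≡ 646 (mod 683)
9^16 ≡ 646^2 = 417316 ≡ 3 (mod 683)
9^32 ≡ 3^2 = 9 ≡ 9 (mod 683)
9^64 ≡ 9^2 = 81 ≡ 81 (mod 683)
9^128 ≡ 81^2 = 6561 ≡ 414 (mod 683)
9^256 ≡ 414^2 = 171396 ≡ 646 (mod 683)
341 = 256 + 64 + 16 + 4 + 1 in binary powers of 2.
So 9^341 ≡ 646 · 81 · 3 · 414 · 9 ≡ 1 (mod 683).
Since 9^d ≡ 1 (mod 683), base 9 does not prove 683 composite.

1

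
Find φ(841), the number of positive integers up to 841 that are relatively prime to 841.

812

Factor: 841 = 29^2.
φ(841) = 29^1·(29−1) = 812.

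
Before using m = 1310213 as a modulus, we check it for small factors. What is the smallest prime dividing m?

53

1310213 is odd.
Digit sum 11, not divisible by 3.
Ends in 3: not divisible by 5.
7: 1310213 = 7·187173 + 2
11: 1310213 = 11·119110 + 3
13: 1310213 = 13·100785 + 8
17: 1310213 = 17·77071 + 6
19: 1310213 = 19·68958 + 11
23: 1310213 = 23·56965 + 18
29: 1310213 = 29·45179 + 22
31: 1310213 = 31·42264 + 29
37: 1310213 = 37·35411 + 6
41: 1310213 = 41·31956 + 17
43: 1310213 = 43·30470 + 3
47: 1310213 = 47·27876 + 41
53: 1310213 = 53·24721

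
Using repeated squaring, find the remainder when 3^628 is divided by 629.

625

3^1 ≡ 3 (mod 629)
3^2 ≡ 3^2 = 9 ≡ 9 (mod 629)
3^4 ≡ 9^2 = 81 ≡ 81 (mod 629)
3^8 ≡ 81^2 = 6561 ≡ 271 (mod 629)
3^16 ≡ 271^2 = 73441 ≡ 477 (mod 629)
3^32 ≡ 477^2 = 227529 ≡ 460 (mod 629)
3^64 ≡ 460^2 = 211600 ≡ 256 (mod 629)
3^128 ≡ 256^2 = 65536 ≡ 120 (mod 629)
3^256 ≡ 120^2 = 14400 ≡ 562 (mod 629)
3^512 ≡ 562^2 = 315844 ≡ 86 (mod 629)
628 = 512 + 64 + 32 + 16 + 4 in binary powers of 2.
So 3^628 ≡ 86 · 256 · 460 · 477 · 81 ≡ 625 (mod 629).
Since 625 ≠ 1, base 3 is a Fermat witness: 629 is composite.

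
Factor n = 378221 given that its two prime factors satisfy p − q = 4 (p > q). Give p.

617

Since p = q + 4, we have 378221 = q(q + 4), so q² + 4q − 378221 = 0.
Discriminant: 4² + 4·378221 = 16 + 1512884 = 1512900; √1512900 = 1230.
q = (−4 + 1230)/2 = 613, and p = q + 4 = 617.
Check: 613 · 617 = 378221.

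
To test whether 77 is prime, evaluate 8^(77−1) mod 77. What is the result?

8^1 ≡ 8 (mod 77)
8^2 ≡ 8^2 = 64 ≡ 64 (mod 77)
8^4 ≡ 64^2 = 4096 ≡ 15 (mod 77)
8^8 ≡ 15^2 = 225 ≡ 71 (mod 77)
8^16 ≡ 71^2 = 5041 ≡ 36 (mod 77)
8^32 ≡ 36^2 = 1296 ≡ 64 (mod 77)
8^64 ≡ 64^2 = 4096 ≡ 15 (mod 77)
76 = 64 + 8 + 4 in binary powers of 2.
So 8^76 ≡ 15 · 71 · 15 ≡ 36 (mod 77).
Since 36 ≠ 1, base 8 is a Fermat witness: 77 is composite.

36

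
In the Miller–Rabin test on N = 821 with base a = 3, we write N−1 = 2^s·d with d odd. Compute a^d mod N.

821 − 1 = 820 = 2^2 · 205, so d = 205.
3^1 ≡ 3 (mod 821)
3^2 ≡ 3^2 = 9 ≡ 9 (mod 821)
3^4 ≡ 9^2 = 81 ≡ 81 (mod 821)
3^8 ≡ 81^2 = 6561 ≡ 814 (mod 821)
3^16 ≡ 814^2 = 662596 ≡ 49 (mod 821)
3^32 ≡ 49^2 = 2401 ≡ 759 (mod 821)
3^64 ≡ 759^2 = 576081 ≡ 560 (mod 821)
3^128 ≡ 560^2 = 313600 ≡ 799 (mod 821)
205 = 128 + 64 + 8 + 4 + 1 in binary powers of 2.
So 3^205 ≡ 799 · 560 · 814 · 81 · 3 ≡ 295 (mod 821).
Squaring chain: 295 → 820; reaches −1, so base 3 does not prove 821 composite.

295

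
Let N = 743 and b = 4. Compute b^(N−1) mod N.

1

4^1 ≡ 4 (mod 743)
4^2 ≡ 4^2 = 16 ≡ 16 (mod 743)
4^4 ≡ 16^2 = 256 ≡ 256 (mod 743)
4^8 ≡ 256^2 = 65536 ≡ 152 (mod 743)
4^16 ≡ 152^2 = 23104 ≡ 71 (mod 743)
4^32 ≡ 71^2 = 5041 ≡ 583 (mod 743)
4^64 ≡ 583^2 = 339889 ≡ 338 (mod 743)
4^128 ≡ 338^2 = 114244 ≡ 565 (mod 743)
4^256 ≡ 565^2 = 319225 ≡ 478 (mod 743)
4^512 ≡ 478^2 = 228484 ≡ 383 (mod 743)
742 = 512 + 128 + 64 + 32 + 4 + 2 in binary powers of 2.
So 4^742 ≡ 383 · 565 · 338 · 583 · 256 · 16 ≡ 1 (mod 743).
Since the result is 1, base 4 gives no evidence that 743 is composite.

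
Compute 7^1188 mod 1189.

45

7^1 ≡ 7 (mod 1189)
7^2 ≡ 7^2 = 49 ≡ 49 (mod 1189)
7^4 ≡ 49^2 = 2401 ≡ 23 (mod 1189)
7^8 ≡ 23^2 = 529 ≡ 529 (mod 1189)
7^16 ≡ 529^2 = 279841 ≡ 426 (mod 1189)
7^32 ≡ 426^2 = 181476 ≡ 748 (mod 1189)
7^64 ≡ 748^2 = 559504 ≡ 674 (mod 1189)
7^128 ≡ 674^2 = 454276 ≡ 78 (mod 1189)
7^256 ≡ 78^2 = 6084 ≡ 139 (mod 1189)
7^512 ≡ 139^2 = 19321 ≡ 297 (mod 1189)
7^1024 ≡ 297^2 = 88209 ≡ 223 (mod 1189)
1188 = 1024 + 128 + 32 + 4 in binary powers of 2.
So 7^1188 ≡ 223 · 78 · 748 · 23 ≡ 45 (mod 1189).
Since 45 ≠ 1, base 7 is a Fermat witness: 1189 is composite.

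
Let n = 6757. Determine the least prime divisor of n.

6757 is odd.
Digit sum 25, not divisible by 3.
Ends in 7: not divisible by 5.
7: 6757 = 7·965 + 2
11: 6757 = 11·614 + 3
13: 6757 = 13·519 + 10
17: 6757 = 17·397 + 8
19: 6757 = 19·355 + 12
23: 6757 = 23·293 + 18
29: 6757 = 29·233

29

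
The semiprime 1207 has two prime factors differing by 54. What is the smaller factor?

17

Since p = q + 54, we have 1207 = q(q + 54), so q² + 54q − 1207 = 0.
Discriminant: 54² + 4·1207 = 2916 + 4828 = 7744; √7744 = 88.
q = (−54 + 88)/2 = 17, and p = q + 54 = 71.
Check: 17 · 71 = 1207.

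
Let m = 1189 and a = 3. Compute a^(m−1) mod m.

1147

3^1 ≡ 3 (mod 1189)
3^2 ≡ 3^2 = 9 ≡ 9 (mod 1189)
3^4 ≡ 9^2 = 81 ≡ 81 (mod 1189)
3^8 ≡ 81^2 = 6561 ≡ 616 (mod 1189)
3^16 ≡ 616^2 = 379456 ≡ 165 (mod 1189)
3^32 ≡ 165^2 = 27225 ≡ 1067 (mod 1189)
3^64 ≡ 1067^2 = 1138489 ≡ 616 (mod 1189)
3^128 ≡ 616^2 = 379456 ≡ 165 (mod 1189)
3^256 ≡ 165^2 = 27225 ≡ 1067 (mod 1189)
3^512 ≡ 1067^2 = 1138489 ≡ 616 (mod 1189)
3^1024 ≡ 616^2 = 379456 ≡ 165 (mod 1189)
1188 = 1024 + 128 + 32 + 4 in binary powers of 2.
So 3^1188 ≡ 165 · 165 · 1067 · 81 ≡ 1147 (mod 1189).
Since 1147 ≠ 1, base 3 is a Fermat witness: 1189 is composite.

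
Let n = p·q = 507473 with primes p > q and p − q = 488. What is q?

509

Since p = q + 488, we have 507473 = q(q + 488), so q² + 488q − 507473 = 0.
Discriminant: 488² + 4·507473 = 238144 + 2029892 = 2268036; √2268036 = 1506.
q = (−488 + 1506)/2 = 509, and p = q + 488 = 997.
Check: 509 · 997 = 507473.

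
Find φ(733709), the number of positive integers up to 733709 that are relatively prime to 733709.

Factor: 733709 = 43 · 113 · 151.
φ(733709) = (43−1) · (113−1) · (151−1) = 42 · 112 · 150 = 705600.

705600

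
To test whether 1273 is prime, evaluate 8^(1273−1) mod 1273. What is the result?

8^1 ≡ 8 (mod 1273)
8^2 ≡ 8^2 = 64 ≡ 64 (mod 1273)
8^4 ≡ 64^2 = 4096 ≡ 277 (mod 1273)
8^8 ≡ 277^2 = 76729 ≡ 349 (mod 1273)
8^16 ≡ 349^2 = 121801 ≡ 866 (mod 1273)
8^32 ≡ 866^2 = 749956 ≡ 159 (mod 1273)
8^64 ≡ 159^2 = 25281 ≡ 1094 (mod 1273)
8^128 ≡ 1094^2 = 1196836 ≡ 216 (mod 1273)
8^256 ≡ 216^2 = 46656 ≡ 828 (mod 1273)
8^512 ≡ 828^2 = 685584 ≡ 710 (mod 1273)
8^1024 ≡ 710^2 = 504100 ≡ 1265 (mod 1273)
1272 = 1024 + 128 + 64 + 32 + 16 + 8 in binary powers of 2.
So 8^1272 ≡ 1265 · 216 · 1094 · 159 · 866 · 349 ≡ 685 (mod 1273).
Since 685 ≠ 1, base 8 is a Fermat witness: 1273 is composite.

685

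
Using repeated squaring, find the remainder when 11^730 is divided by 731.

11^1 ≡ 11 (mod 731)
11^2 ≡ 11^2 = 121 ≡ 121 (mod 731)
11^4 ≡ 121^2 = 14641 ≡ 21 (mod 731)
11^8 ≡ 21^2 = 441 ≡ 441 (mod 731)
11^16 ≡ 441^2 = 194481 ≡ 35 (mod 731)
11^32 ≡ 35^2 = 1225 ≡ 494 (mod 731)
11^64 ≡ 494^2 = 244036 ≡ 613 (mod 731)
11^128 ≡ 613^2 = 375769 ≡ 35 (mod 731)
11^256 ≡ 35^2 = 1225 ≡ 494 (mod 731)
11^512 ≡ 494^2 = 244036 ≡ 613 (mod 731)
730 = 512 + 128 + 64 + 16 + 8 + 2 in binary powers of 2.
So 11^730 ≡ 613 · 35 · 613 · 35 · 441 · 121 ≡ 508 (mod 731).
Since 508 ≠ 1, base 11 is a Fermat witness: 731 is composite.

508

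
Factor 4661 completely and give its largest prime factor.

79

4661 = 59 · 79
79 is prime.
So 4661 = 59 · 79; the largest prime factor is 79.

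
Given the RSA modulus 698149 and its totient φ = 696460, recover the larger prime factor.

971

φ(n) = (p−1)(q−1) = n − (p+q) + 1, so p + q = 698149 − 696460 + 1 = 1690.
p and q are the roots of t² − 1690t + 698149 = 0.
Discriminant: 1690² − 4·698149 = 2856100 − 2792596 = 63504; √63504 = 252.
q = (1690 − 252)/2 = 719, p = (1690 + 252)/2 = 971.
Check: 719 · 971 = 698149.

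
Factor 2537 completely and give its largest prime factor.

59

2537 = 43 · 59
59 is prime.
So 2537 = 43 · 59; the largest prime factor is 59.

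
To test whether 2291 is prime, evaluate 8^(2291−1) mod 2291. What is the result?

2039

8^1 ≡ 8 (mod 2291)
8^2 ≡ 8^2 = 64 ≡ 64 (mod 2291)
8^4 ≡ 64^2 = 4096 ≡ 1805 (mod 2291)
8^8 ≡ 1805^2 = 3258025 ≡ 223 (mod 2291)
8^16 ≡ 223^2 = 49729 ≡ 1618 (mod 2291)
8^32 ≡ 1618^2 = 2617924 ≡ 1602 (mod 2291)
8^64 ≡ 1602^2 = 2566404 ≡ 484 (mod 2291)
8^128 ≡ 484^2 = 234256 ≡ 574 (mod 2291)
8^256 ≡ 574^2 = 329476 ≡ 1863 (mod 2291)
8^512 ≡ 1863^2 = 3470769 ≡ 2195 (mod 2291)
8^1024 ≡ 2195^2 = 4818025 ≡ 52 (mod 2291)
8^2048 ≡ 52^2 = 2704 ≡ 413 (mod 2291)
2290 = 2048 + 128 + 64 + 32 + 16 + 2 in binary powers of 2.
So 8^2290 ≡ 413 · 574 · 484 · 1602 · 1618 · 64 ≡ 2039 (mod 2291).
Since 2039 ≠ 1, base 8 is a Fermat witness: 2291 is composite.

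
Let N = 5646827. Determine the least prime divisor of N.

67

5646827 is odd.
Digit sum 38, not divisible by 3.
Ends in 7: not divisible by 5.
7: 5646827 = 7·806689 + 4
11: 5646827 = 11·513347 + 10
13: 5646827 = 13·434371 + 4
17: 5646827 = 17·332166 + 5
19: 5646827 = 19·297201 + 8
23: 5646827 = 23·245514 + 5
29: 5646827 = 29·194718 + 5
31: 5646827 = 31·182155 + 22
37: 5646827 = 37·152616 + 35
41: 5646827 = 41·137727 + 20
43: 5646827 = 43·131321 + 24
47: 5646827 = 47·120145 + 12
53: 5646827 = 53·106543 + 48
59: 5646827 = 59·95708 + 55
61: 5646827 = 61·92570 + 57
67: 5646827 = 67·84281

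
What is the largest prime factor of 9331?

9331 = 7 · 1333
1333 = 31 · 43
43 is prime.
So 9331 = 7 · 31 · 43; the largest prime factor is 43.

43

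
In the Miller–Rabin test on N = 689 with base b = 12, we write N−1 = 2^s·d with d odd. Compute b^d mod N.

689 − 1 = 688 = 2^4 · 43, so d = 43.
12^1 ≡ 12 (mod 689)
12^2 ≡ 12^2 = 144 ≡ 144 (mod 689)
12^4 ≡ 144^2 = 20736 ≡ 66 (mod 689)
12^8 ≡ 66^2 = 4356 ≡ 222 (mod 689)
12^16 ≡ 222^2 = 49284 ≡ 365 (mod 689)
12^32 ≡ 365^2 = 133225 ≡ 248 (mod 689)
43 = 32 + 8 + 2 + 1 in binary powers of 2.
So 12^43 ≡ 248 · 222 · 144 · 12 ≡ 337 (mod 689).
Squaring chain: 337 → 573 → 365 → 248; never reaches −1, so base 12 is a Miller–Rabin witness that 689 is composite.

337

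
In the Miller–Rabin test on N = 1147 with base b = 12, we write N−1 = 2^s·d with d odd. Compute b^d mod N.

1046

1147 − 1 = 1146 = 2^1 · 573, so d = 573.
12^1 ≡ 12 (mod 1147)
12^2 ≡ 12^2 = 144 ≡ 144 (mod 1147)
12^4 ≡ 144^2 = 20736 ≡ 90 (mod 1147)
12^8 ≡ 90^2 = 8100 ≡ 71 (mod 1147)
12^16 ≡ 71^2 = 5041 ≡ 453 (mod 1147)
12^32 ≡ 453^2 = 205209 ≡ 1043 (mod 1147)
12^64 ≡ 1043^2 = 1087849 ≡ 493 (mod 1147)
12^128 ≡ 493^2 = 243049 ≡ 1032 (mod 1147)
12^256 ≡ 1032^2 = 1065024 ≡ 608 (mod 1147)
12^512 ≡ 608^2 = 369664 ≡ 330 (mod 1147)
573 = 512 + 32 + 16 + 8 + 4 + 1 in binary powers of 2.
So 12^573 ≡ 330 · 1043 · 453 · 71 · 90 · 12 ≡ 1046 (mod 1147).
Squaring chain: 1046; never reaches −1, so base 12 is a Miller–Rabin witness that 1147 is composite.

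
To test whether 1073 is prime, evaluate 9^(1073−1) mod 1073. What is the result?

194

9^1 ≡ 9 (mod 1073)
9^2 ≡ 9^2 = 81 ≡ 81 (mod 1073)
9^4 ≡ 81^2 = 6561 ≡ 123 (mod 1073)
9^8 ≡ 123^2 = 15129 ≡ 107 (mod 1073)
9^16 ≡ 107^2 = 11449 ≡ 719 (mod 1073)
9^32 ≡ 719^2 = 516961 ≡ 848 (mod 1073)
9^64 ≡ 848^2 = 719104 ≡ 194 (mod 1073)
9^128 ≡ 194^2 = 37636 ≡ 81 (mod 1073)
9^256 ≡ 81^2 = 6561 ≡ 123 (mod 1073)
9^512 ≡ 123^2 = 15129 ≡ 107 (mod 1073)
9^1024 ≡ 107^2 = 11449 ≡ 719 (mod 1073)
1072 = 1024 + 32 + 16 in binary powers of 2.
So 9^1072 ≡ 719 · 848 · 719 ≡ 194 (mod 1073).
Since 194 ≠ 1, base 9 is a Fermat witness: 1073 is composite.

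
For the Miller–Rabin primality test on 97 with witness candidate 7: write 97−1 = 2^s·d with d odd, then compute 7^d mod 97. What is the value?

52

97 − 1 = 96 = 2^5 · 3, so d = 3.
7^1 ≡ 7 (mod 97)
7^2 ≡ 7^2 = 49 ≡ 49 (mod 97)
3 = 2 + 1 in binary powers of 2.
So 7^3 ≡ 49 · 7 ≡ 52 (mod 97).
Squaring chain: 52 → 85 → 47 → 75 → 96; reaches −1, so base 7 does not prove 97 composite.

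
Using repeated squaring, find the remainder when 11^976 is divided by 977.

11^1 ≡ 11 (mod 977)
11^2 ≡ 11^2 = 121 ≡ 121 (mod 977)
11^4 ≡ 121^2 = 14641 ≡ 963 (mod 977)
11^8 ≡ 963^2 = 927369 ≡ 196 (mod 977)
11^16 ≡ 196^2 = 38416 ≡ 313 (mod 977)
11^32 ≡ 313^2 = 97969 ≡ 269 (mod 977)
11^64 ≡ 269^2 = 72361 ≡ 63 (mod 977)
11^128 ≡ 63^2 = 3969 ≡ 61 (mod 977)
11^256 ≡ 61^2 = 3721 ≡ 790 (mod 977)
11^512 ≡ 790^2 = 624100 ≡ 774 (mod 977)
976 = 512 + 256 + 128 + 64 + 16 in binary powers of 2.
So 11^976 ≡ 774 · 790 · 61 · 63 · 313 ≡ 1 (mod 977).
Since the result is 1, base 11 gives no evidence that 977 is composite.

1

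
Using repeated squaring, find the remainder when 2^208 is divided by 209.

2^1 ≡ 2 (mod 209)
2^2 ≡ 2^2 = 4 ≡ 4 (mod 209)
2^4 ≡ 4^2 = 16 ≡ 16 (mod 209)
2^8 ≡ 16^2 = 256 ≡ 47 (mod 209)
2^16 ≡ 47^2 = 2209 ≡ 119 (mod 209)
2^32 ≡ 119^2 = 14161 ≡ 158 (mod 209)
2^64 ≡ 158^2 = 24964 ≡ 93 (mod 209)
2^128 ≡ 93^2 = 8649 ≡ 80 (mod 209)
208 = 128 + 64 + 16 in binary powers of 2.
So 2^208 ≡ 80 · 93 · 119 ≡ 36 (mod 209).
Since 36 ≠ 1, base 2 is a Fermat witness: 209 is composite.

36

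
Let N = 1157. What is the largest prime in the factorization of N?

1157 = 13 · 89
89 is prime.
So 1157 = 13 · 89; the largest prime factor is 89.

89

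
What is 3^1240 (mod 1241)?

373

3^1 ≡ 3 (mod 1241)
3^2 ≡ 3^2 = 9 ≡ 9 (mod 1241)
3^4 ≡ 9^2 = 81 ≡ 81 (mod 1241)
3^8 ≡ 81^2 = 6561 ≡ 356 (mod 1241)
3^16 ≡ 356^2 = 126736 ≡ 154 (mod 1241)
3^32 ≡ 154^2 = 23716 ≡ 137 (mod 1241)
3^64 ≡ 137^2 = 18769 ≡ 154 (mod 1241)
3^128 ≡ 154^2 = 23716 ≡ 137 (mod 1241)
3^256 ≡ 137^2 = 18769 ≡ 154 (mod 1241)
3^512 ≡ 154^2 = 23716 ≡ 137 (mod 1241)
3^1024 ≡ 137^2 = 18769 ≡ 154 (mod 1241)
1240 = 1024 + 128 + 64 + 16 + 8 in binary powers of 2.
So 3^1240 ≡ 154 · 137 · 154 · 154 · 356 ≡ 373 (mod 1241).
Since 373 ≠ 1, base 3 is a Fermat witness: 1241 is composite.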